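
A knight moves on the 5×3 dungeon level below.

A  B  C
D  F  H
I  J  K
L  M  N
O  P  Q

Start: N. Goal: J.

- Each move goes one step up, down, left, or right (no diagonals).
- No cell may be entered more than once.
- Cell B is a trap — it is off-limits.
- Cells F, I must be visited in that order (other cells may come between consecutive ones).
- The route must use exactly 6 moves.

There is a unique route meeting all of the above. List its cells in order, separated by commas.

N, K, H, F, D, I, J

The waypoints must appear in the order F, I, with no cell reused.
Route from N: up 2 to H, left 2 to D, down 1 to I, right 1 to J — 6 moves in all.
Check: order respected (F at step 3, I at step 5); 6 moves as required.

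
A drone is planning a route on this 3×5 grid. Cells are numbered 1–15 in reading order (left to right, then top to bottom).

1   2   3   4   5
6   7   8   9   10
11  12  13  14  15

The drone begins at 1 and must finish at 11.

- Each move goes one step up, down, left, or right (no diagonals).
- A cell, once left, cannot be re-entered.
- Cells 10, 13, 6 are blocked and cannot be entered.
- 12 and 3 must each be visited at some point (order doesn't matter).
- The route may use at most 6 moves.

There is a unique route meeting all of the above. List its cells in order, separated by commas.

Any route must reach 12 and 3 and still end at 11 within 6 moves, so the order of the required stops is forced.
Route from 1: right 2 to 3, down 1 to 8, left 1 to 7, down 1 to 12, left 1 to 11 — 6 moves in all.
Check: all required cells visited; 6 ≤ 6 moves.

1, 2, 3, 8, 7, 12, 11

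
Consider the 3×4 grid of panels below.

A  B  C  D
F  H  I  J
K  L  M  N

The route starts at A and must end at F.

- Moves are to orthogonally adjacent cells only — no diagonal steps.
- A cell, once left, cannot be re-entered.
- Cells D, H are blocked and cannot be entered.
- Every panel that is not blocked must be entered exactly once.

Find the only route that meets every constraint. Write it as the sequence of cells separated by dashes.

A - B - C - I - J - N - M - L - K - F

Need to visit all 10 open cells exactly once, starting at A and ending at F.
Route from A: 2× right (reaching C), down to I, right to J, down to N, 3× left (reaching K), up to F — 9 moves in all.
Check: all 10 open cells covered.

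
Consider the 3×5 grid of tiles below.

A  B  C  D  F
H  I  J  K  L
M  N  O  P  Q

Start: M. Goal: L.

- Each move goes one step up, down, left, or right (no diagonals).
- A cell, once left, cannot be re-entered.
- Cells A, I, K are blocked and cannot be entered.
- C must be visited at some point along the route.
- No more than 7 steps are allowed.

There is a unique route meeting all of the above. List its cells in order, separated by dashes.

The budget equals the shortest possible length, so every move has to be on a shortest route through the required cells.
Route from M: right 2 to O, up 2 to C, right 2 to F, down 1 to L — 7 moves in all.
Check: all required cells visited; 7 ≤ 7 moves.

M - N - O - J - C - D - F - L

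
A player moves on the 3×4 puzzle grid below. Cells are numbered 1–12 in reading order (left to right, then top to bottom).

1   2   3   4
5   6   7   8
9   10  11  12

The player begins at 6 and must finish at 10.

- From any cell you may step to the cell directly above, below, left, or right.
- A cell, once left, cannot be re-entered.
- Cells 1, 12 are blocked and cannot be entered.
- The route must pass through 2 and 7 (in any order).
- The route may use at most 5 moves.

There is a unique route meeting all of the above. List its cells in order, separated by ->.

Any route must reach 2 and 7 and still end at 10 within 5 moves, so the order of the required stops is forced.
Route from 6: up to 2, right to 3, 2× down (reaching 11), left to 10 — 5 moves in all.
Check: all required cells visited; 5 ≤ 5 moves.

6 -> 2 -> 3 -> 7 -> 11 -> 10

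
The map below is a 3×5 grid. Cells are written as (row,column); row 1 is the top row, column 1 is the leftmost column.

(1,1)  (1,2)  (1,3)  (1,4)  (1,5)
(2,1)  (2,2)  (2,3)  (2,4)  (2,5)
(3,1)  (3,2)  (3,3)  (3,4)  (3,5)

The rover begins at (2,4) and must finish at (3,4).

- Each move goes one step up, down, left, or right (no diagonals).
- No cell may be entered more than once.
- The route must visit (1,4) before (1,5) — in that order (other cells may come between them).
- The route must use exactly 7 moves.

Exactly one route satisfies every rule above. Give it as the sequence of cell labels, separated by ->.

The waypoints must appear in the order (1,4), (1,5), with no cell reused.
Route from (2,4): left to (2,3), up to (1,3), 2× right (reaching (1,5)), 2× down (reaching (3,5)), left to (3,4) — 7 moves in all.
Check: order respected ((1,4) at step 3, (1,5) at step 4); 7 moves as required.

(2,4) -> (2,3) -> (1,3) -> (1,4) -> (1,5) -> (2,5) -> (3,5) -> (3,4)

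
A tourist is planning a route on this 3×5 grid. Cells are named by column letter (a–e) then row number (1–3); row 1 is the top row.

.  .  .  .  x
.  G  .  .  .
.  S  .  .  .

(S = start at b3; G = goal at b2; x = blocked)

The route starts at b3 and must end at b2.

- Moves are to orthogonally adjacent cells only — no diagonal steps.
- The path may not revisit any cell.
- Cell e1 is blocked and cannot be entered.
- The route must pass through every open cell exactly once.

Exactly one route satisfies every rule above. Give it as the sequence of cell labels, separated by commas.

b3, a3, a2, a1, b1, c1, d1, d2, e2, e3, d3, c3, c2, b2

Need to visit all 14 open cells exactly once, starting at b3 and ending at b2.
Route from b3: left to a3, 2× up (reaching a1), 3× right (reaching d1), down to d2, right to e2, down to e3, 2× left (reaching c3), up to c2, left to b2 — 13 moves in all.
Check: all 14 open cells covered.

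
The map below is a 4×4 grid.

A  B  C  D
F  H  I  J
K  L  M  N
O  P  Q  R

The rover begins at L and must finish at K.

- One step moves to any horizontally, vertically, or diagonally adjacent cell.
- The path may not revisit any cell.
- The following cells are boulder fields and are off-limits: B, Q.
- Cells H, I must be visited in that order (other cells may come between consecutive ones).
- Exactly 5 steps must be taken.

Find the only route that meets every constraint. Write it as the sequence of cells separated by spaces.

L H I M P K

The waypoints must appear in the order H, I, with no cell reused.
Route from L: up 1 to H, right 1 to I, down 1 to M, down-left 1 to P, up-left 1 to K — 5 moves in all.
Check: order respected (H at step 1, I at step 2); 5 moves as required.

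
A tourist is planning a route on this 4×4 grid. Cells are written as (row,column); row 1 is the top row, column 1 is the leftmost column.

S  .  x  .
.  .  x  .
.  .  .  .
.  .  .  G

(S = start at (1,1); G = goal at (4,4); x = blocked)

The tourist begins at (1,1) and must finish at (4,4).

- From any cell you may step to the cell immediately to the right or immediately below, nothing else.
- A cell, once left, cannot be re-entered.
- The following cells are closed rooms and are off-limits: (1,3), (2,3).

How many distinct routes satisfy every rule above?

A right/down-only route from (1,1) to (4,4) makes exactly 3 down-moves and 3 right-moves in some order.
With no other constraints that would be C(6,3) = 20 routes.
Subtract routes through each blocked cell (inclusion–exclusion for overlaps): − through (1,3): 4 − through (2,3): 9 + through (1,3)&(2,3): 3 → 10.
That gives 10 routes.

10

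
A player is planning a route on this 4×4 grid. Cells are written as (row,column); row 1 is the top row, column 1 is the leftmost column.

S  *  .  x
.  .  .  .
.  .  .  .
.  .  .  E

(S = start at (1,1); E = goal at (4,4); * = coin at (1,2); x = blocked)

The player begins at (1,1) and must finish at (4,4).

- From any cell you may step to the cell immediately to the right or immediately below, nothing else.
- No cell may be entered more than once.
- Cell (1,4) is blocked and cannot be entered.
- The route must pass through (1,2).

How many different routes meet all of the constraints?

9

A right/down-only route from (1,1) to (4,4) makes exactly 3 down-moves and 3 right-moves in some order.
With no other constraints that would be C(6,3) = 20 routes.
Split at (1,2) and multiply the segment counts (each segment already excludes blocked cells): (1,1)→(1,2): 1; (1,2)→(4,4): 9; product = 9.
That gives 9 routes.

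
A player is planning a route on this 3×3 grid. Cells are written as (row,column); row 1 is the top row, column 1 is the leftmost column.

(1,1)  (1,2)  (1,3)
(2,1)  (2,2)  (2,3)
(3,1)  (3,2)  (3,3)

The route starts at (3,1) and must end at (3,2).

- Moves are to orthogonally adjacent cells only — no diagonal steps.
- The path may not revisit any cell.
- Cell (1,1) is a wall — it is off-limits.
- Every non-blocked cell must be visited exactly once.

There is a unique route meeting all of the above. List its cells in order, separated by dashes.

(3,1) - (2,1) - (2,2) - (1,2) - (1,3) - (2,3) - (3,3) - (3,2)

Need to visit all 8 open cells exactly once, starting at (3,1) and ending at (3,2).
Cell (2,1) has only two open neighbours ((3,1) and (2,2)), so the path must pass straight through it: one of those is the cell it's entered from and the other is where it exits.
Route from (3,1): up to (2,1), right to (2,2), up to (1,2), right to (1,3), 2× down (reaching (3,3)), left to (3,2) — 7 moves in all.
Check: all 8 open cells covered.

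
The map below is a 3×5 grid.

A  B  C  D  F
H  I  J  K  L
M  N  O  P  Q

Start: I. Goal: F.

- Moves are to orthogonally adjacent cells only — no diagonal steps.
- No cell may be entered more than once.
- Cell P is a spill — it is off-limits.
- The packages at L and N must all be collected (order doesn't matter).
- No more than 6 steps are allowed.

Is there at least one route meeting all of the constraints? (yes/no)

yes

One route that works: I → N → O → J → K → L → F.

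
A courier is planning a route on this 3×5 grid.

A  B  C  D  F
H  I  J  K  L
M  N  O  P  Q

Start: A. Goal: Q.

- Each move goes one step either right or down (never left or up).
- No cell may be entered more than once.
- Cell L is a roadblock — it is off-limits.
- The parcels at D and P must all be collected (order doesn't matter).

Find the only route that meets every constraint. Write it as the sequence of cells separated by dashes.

A - B - C - D - K - P - Q

Moves only go right or down, so the column and row indices never decrease.
Route from A: right 3 to D, down 2 to P, right 1 to Q — 6 moves in all.
Check: all required cells visited.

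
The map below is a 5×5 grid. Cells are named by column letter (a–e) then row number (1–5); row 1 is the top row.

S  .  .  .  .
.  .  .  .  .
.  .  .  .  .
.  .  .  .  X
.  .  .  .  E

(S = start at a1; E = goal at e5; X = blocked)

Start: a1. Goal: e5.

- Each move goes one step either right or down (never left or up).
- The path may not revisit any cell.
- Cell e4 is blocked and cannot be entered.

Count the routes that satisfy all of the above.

A right/down-only route from a1 to e5 makes exactly 4 down-moves and 4 right-moves in some order.
With no other constraints that would be C(8,4) = 70 routes.
Subtract routes through each blocked cell (inclusion–exclusion for overlaps): − through e4: 35 → 35.
That gives 35 routes.

35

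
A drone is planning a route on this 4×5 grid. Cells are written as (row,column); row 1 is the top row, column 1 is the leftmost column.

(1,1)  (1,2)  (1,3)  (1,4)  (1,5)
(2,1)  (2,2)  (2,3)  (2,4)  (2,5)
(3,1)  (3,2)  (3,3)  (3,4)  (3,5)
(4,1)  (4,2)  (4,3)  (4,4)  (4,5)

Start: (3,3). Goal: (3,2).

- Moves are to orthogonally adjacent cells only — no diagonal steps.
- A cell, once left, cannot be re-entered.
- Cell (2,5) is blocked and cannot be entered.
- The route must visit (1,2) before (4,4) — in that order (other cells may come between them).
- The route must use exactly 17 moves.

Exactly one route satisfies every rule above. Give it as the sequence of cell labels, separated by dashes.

(3,3) - (2,3) - (2,2) - (2,1) - (1,1) - (1,2) - (1,3) - (1,4) - (2,4) - (3,4) - (3,5) - (4,5) - (4,4) - (4,3) - (4,2) - (4,1) - (3,1) - (3,2)

The waypoints must appear in the order (1,2), (4,4), with no cell reused.
Route from (3,3): up to (2,3), 2× left (reaching (2,1)), up to (1,1), 3× right (reaching (1,4)), 2× down (reaching (3,4)), right to (3,5), down to (4,5), 4× left (reaching (4,1)), up to (3,1), right to (3,2) — 17 moves in all.
Check: order respected ((1,2) at step 5, (4,4) at step 12); 17 moves as required.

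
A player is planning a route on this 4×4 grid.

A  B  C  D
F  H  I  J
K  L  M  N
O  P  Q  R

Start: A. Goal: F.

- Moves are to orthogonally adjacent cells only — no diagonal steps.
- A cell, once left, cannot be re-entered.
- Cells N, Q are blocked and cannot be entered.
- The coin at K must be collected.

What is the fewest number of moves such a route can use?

5

Any route passes through K somewhere between A and F. Summing Manhattan distances along the two legs (A → K → F) gives a lower bound of 2 + 1 = 3 moves.
The shortest route satisfying every rule uses 5 moves: A → B → H → L → K → F.
The no-revisit rule (legs can't share cells) pushes the minimum above the 3-move bound; an exhaustive check rules out every length from 3 to 4, leaving 5 as the minimum.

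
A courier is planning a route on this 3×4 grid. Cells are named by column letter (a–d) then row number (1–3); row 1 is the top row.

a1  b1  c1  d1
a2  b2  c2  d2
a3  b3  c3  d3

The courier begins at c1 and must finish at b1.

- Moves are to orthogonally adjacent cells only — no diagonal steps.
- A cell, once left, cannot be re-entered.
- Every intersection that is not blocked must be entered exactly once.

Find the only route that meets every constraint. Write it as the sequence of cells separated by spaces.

Need to visit all 12 open cells exactly once, starting at c1 and ending at b1.
Cell d3 has only two open neighbours (d2 and c3), so the path must pass straight through it: one of those is the cell it's entered from and the other is where it exits.
Route from c1: right 1 to d1, down 2 to d3, left 1 to c3, up 1 to c2, left 1 to b2, down 1 to b3, left 1 to a3, up 2 to a1, right 1 to b1 — 11 moves in all.
Check: all 12 open cells covered.

c1 d1 d2 d3 c3 c2 b2 b3 a3 a2 a1 b1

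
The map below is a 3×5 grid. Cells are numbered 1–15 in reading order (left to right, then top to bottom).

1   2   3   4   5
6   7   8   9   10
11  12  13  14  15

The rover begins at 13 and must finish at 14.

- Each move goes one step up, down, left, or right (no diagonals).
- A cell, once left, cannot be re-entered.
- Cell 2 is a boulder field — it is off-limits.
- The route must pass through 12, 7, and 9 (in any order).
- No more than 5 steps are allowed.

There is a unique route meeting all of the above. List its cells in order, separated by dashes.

13 - 12 - 7 - 8 - 9 - 14

Any route must reach 12, 7, and 9 and still end at 14 within 5 moves, so the order of the required stops is forced.
Route from 13: left to 12, up to 7, 2× right (reaching 9), down to 14 — 5 moves in all.
Check: all required cells visited; 5 ≤ 5 moves.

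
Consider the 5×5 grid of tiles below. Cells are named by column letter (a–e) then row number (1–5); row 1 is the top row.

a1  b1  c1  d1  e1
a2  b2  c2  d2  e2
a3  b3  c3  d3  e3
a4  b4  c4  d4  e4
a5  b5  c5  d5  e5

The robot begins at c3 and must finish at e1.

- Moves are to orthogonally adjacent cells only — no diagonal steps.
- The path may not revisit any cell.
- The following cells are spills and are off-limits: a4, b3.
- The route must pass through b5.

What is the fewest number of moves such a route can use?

Any route passes through b5 somewhere between c3 and e1. Summing Manhattan distances along the two legs (c3 → b5 → e1) gives a lower bound of 3 + 7 = 10 moves.
A route of 10 moves achieves this: c3 → c4 → b4 → b5 → c5 → d5 → d4 → d3 → d2 → d1 → e1.
Since 10 matches the lower bound, it is optimal.

10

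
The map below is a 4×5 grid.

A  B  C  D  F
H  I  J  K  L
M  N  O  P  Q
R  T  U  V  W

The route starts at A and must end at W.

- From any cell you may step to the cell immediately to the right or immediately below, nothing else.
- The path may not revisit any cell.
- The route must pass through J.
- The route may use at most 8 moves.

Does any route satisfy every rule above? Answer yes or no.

yes

One route that works: A → H → I → J → O → U → V → W.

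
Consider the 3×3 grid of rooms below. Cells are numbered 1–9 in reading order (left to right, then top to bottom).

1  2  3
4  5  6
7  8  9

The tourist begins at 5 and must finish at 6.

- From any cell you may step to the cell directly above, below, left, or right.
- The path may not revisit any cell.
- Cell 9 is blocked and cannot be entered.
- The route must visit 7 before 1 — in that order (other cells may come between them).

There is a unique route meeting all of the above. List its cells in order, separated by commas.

5, 8, 7, 4, 1, 2, 3, 6

The waypoints must appear in the order 7, 1, with no cell reused.
Route from 5: down to 8, left to 7, 2× up (reaching 1), 2× right (reaching 3), down to 6 — 7 moves in all.
Check: order respected (7 at step 2, 1 at step 4).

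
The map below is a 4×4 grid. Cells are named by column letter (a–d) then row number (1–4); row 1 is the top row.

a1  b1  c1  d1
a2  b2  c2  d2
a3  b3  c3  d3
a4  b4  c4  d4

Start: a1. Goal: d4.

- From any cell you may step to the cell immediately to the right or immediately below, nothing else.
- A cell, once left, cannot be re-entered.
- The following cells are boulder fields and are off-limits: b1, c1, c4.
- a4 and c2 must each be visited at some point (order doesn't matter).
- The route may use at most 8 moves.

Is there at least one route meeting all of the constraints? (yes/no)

a4 is below but to the left of c2: going c2 → a4 would need a leftward move and a4 → c2 an upward move, so no right/down-only route can visit both required cells.

no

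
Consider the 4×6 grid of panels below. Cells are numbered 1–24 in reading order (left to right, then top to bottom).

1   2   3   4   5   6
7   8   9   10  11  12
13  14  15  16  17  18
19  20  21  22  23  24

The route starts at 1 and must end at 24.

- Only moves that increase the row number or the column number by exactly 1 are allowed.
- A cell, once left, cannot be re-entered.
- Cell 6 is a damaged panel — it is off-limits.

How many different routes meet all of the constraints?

55

A right/down-only route from 1 to 24 makes exactly 3 down-moves and 5 right-moves in some order.
With no other constraints that would be C(8,3) = 56 routes.
Subtract routes through each blocked cell (inclusion–exclusion for overlaps): − through 6: 1 → 55.
That gives 55 routes.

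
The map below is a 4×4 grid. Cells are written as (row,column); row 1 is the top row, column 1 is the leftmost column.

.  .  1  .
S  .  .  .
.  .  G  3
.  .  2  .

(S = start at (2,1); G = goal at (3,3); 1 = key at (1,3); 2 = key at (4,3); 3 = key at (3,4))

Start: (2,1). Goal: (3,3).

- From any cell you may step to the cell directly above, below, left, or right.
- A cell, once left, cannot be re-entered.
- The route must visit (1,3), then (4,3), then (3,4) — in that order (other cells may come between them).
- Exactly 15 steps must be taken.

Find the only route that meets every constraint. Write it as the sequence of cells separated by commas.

(2,1), (1,1), (1,2), (1,3), (1,4), (2,4), (2,3), (2,2), (3,2), (3,1), (4,1), (4,2), (4,3), (4,4), (3,4), (3,3)

The waypoints must appear in the order (1,3), (4,3), (3,4), with no cell reused.
Route from (2,1): up 1 to (1,1), right 3 to (1,4), down 1 to (2,4), left 2 to (2,2), down 1 to (3,2), left 1 to (3,1), down 1 to (4,1), right 3 to (4,4), up 1 to (3,4), left 1 to (3,3) — 15 moves in all.
Check: order respected (1 at step 3, 2 at step 12, 3 at step 14); 15 moves as required.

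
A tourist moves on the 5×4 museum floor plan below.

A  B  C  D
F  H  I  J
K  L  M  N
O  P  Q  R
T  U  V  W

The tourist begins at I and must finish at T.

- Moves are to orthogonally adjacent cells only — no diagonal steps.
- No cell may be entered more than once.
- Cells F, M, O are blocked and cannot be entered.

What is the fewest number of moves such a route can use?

The Manhattan distance from I to T is |2−5| + |3−1| = 5, so at least 5 moves are needed.
A route of 5 moves achieves this: I → H → L → P → U → T.
Since 5 matches the lower bound, it is optimal.

5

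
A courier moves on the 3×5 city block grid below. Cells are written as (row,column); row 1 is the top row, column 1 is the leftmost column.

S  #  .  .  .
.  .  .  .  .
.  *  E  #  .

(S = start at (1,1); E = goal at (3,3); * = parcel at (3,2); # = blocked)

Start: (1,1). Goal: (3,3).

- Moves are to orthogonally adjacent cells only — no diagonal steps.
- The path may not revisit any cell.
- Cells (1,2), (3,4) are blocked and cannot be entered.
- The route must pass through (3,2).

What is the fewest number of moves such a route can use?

Any route passes through (3,2) somewhere between (1,1) and (3,3). Summing Manhattan distances along the two legs ((1,1) → (3,2) → (3,3)) gives a lower bound of 3 + 1 = 4 moves.
A route of 4 moves achieves this: (1,1) → (2,1) → (3,1) → (3,2) → (3,3).
Since 4 matches the lower bound, it is optimal.

4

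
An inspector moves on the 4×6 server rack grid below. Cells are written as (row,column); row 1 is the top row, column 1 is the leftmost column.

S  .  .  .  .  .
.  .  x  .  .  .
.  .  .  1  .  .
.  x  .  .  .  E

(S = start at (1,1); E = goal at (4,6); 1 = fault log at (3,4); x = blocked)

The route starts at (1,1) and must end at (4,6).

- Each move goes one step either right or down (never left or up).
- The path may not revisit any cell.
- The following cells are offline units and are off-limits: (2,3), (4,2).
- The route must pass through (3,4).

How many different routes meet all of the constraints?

12

A right/down-only route from (1,1) to (4,6) makes exactly 3 down-moves and 5 right-moves in some order.
With no other constraints that would be C(8,3) = 56 routes.
Split at (3,4) and multiply the segment counts (each segment already excludes blocked cells): (1,1)→(3,4): 4; (3,4)→(4,6): 3; product = 12.
That gives 12 routes.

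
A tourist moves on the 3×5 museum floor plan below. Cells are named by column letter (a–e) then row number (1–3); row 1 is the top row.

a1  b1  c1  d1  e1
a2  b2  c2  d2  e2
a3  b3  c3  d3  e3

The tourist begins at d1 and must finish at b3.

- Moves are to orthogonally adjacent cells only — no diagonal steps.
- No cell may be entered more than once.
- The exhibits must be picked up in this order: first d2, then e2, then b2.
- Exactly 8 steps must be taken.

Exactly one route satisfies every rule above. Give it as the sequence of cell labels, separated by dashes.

The waypoints must appear in the order d2, e2, b2, with no cell reused.
Route from d1: down to d2, right to e2, down to e3, 2× left (reaching c3), up to c2, left to b2, down to b3 — 8 moves in all.
Check: order respected (d2 at step 1, e2 at step 2, b2 at step 7); 8 moves as required.

d1 - d2 - e2 - e3 - d3 - c3 - c2 - b2 - b3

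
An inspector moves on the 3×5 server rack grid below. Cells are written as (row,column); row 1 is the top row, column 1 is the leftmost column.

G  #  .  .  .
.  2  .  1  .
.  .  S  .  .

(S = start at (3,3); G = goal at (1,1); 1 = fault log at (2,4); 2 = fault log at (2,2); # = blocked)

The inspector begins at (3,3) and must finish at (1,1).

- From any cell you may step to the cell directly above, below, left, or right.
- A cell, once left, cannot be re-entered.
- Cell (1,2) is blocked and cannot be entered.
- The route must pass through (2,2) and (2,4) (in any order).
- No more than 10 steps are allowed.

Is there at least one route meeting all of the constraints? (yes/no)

One route that works: (3,3) → (3,4) → (2,4) → (2,3) → (2,2) → (2,1) → (1,1).

yes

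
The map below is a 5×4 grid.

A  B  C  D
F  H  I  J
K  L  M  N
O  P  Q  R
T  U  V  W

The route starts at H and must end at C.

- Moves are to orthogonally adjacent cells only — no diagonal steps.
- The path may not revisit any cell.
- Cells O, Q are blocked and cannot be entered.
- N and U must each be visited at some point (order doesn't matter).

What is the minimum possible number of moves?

Any route passes through N and U in some order between H and C. Summing Manhattan distances along each leg and taking the cheapest ordering (H → U → N → C) gives a lower bound of 3 + 4 + 3 = 10 moves.
A route of 10 moves achieves this: H → L → P → U → V → W → R → N → J → D → C.
Since 10 matches the lower bound, it is optimal.

10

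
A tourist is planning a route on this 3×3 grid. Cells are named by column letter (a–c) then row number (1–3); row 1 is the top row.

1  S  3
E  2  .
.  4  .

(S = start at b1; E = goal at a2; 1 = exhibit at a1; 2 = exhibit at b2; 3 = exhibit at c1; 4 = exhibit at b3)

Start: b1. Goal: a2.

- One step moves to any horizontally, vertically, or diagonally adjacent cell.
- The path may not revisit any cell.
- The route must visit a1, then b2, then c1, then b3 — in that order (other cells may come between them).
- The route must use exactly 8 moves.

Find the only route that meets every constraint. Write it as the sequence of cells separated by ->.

b1 -> a1 -> b2 -> c1 -> c2 -> c3 -> b3 -> a3 -> a2

The waypoints must appear in the order a1, b2, c1, b3, with no cell reused.
Route from b1: left 1 to a1, down-right 1 to b2, up-right 1 to c1, down 2 to c3, left 2 to a3, up 1 to a2 — 8 moves in all.
Check: order respected (1 at step 1, 2 at step 2, 3 at step 3, 4 at step 6); 8 moves as required.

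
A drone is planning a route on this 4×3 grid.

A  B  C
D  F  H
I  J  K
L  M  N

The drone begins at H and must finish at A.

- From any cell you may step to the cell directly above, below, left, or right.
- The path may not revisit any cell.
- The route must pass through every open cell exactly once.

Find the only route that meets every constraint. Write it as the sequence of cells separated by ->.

H -> C -> B -> F -> J -> K -> N -> M -> L -> I -> D -> A

Need to visit all 12 open cells exactly once, starting at H and ending at A.
Cell N has only two open neighbours (K and M), so the path must pass straight through it: one of those is the cell it's entered from and the other is where it exits.
Route from H: up 1 to C, left 1 to B, down 2 to J, right 1 to K, down 1 to N, left 2 to L, up 3 to A — 11 moves in all.
Check: all 12 open cells covered.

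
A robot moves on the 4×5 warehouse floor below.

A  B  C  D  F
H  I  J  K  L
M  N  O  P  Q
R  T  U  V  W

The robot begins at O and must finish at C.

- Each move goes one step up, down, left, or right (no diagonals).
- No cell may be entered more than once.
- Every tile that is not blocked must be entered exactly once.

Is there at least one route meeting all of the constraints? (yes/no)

Colour the cells like a checkerboard: each orthogonal step flips colour, so a Hamiltonian route alternates colours. Here there are 10 cells of one colour and 10 of the other, with start on the same colour as the goal — the counts and endpoints can't be arranged into an alternating sequence of length 20, so no Hamiltonian route exists.

no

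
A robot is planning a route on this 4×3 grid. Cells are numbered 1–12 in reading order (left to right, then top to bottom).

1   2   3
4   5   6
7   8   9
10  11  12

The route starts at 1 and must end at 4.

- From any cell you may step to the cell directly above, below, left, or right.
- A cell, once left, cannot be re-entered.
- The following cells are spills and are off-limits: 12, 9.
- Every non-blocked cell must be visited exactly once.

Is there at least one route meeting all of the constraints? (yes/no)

One route that works: 1 → 2 → 3 → 6 → 5 → 8 → 11 → 10 → 7 → 4.

yes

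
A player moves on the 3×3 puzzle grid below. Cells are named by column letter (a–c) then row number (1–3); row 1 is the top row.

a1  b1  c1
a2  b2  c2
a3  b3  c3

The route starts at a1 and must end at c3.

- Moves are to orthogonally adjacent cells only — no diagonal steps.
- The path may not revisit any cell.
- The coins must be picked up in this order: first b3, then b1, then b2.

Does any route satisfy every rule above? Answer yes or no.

no

Ignoring the required order, 5 revisit-free routes from a1 to c3 pass through all of b3, b1, and b2; the waypoint orders that occur are b1 → b2 → b3 (4); b3 → b2 → b1 (1) — never b3 → b1 → b2.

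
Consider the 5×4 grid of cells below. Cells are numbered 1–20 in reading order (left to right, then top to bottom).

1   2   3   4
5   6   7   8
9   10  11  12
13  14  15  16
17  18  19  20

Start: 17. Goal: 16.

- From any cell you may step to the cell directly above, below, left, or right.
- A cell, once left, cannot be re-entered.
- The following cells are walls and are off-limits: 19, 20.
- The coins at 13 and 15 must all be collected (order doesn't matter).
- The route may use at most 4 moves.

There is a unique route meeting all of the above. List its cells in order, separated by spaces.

17 13 14 15 16

The budget equals the shortest possible length, so every move has to be on a shortest route through the required cells.
Route from 17: up 1 to 13, right 3 to 16 — 4 moves in all.
Check: all required cells visited; 4 ≤ 4 moves.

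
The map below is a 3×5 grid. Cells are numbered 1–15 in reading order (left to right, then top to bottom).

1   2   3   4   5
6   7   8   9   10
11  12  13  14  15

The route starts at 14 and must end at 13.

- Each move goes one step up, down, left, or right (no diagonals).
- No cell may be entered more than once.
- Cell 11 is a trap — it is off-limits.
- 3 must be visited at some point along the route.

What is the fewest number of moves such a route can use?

5

Any route passes through 3 somewhere between 14 and 13. Summing Manhattan distances along the two legs (14 → 3 → 13) gives a lower bound of 3 + 2 = 5 moves.
A route of 5 moves achieves this: 14 → 9 → 4 → 3 → 8 → 13.
Since 5 matches the lower bound, it is optimal.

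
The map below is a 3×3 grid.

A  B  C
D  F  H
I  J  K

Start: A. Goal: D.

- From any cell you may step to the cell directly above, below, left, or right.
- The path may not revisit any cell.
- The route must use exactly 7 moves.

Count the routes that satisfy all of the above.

Need simple routes of exactly 7 moves from A to D (Manhattan distance 1, so 3 moves are spent on a detour and 3 undoing it).
Enumerating: A B F H K J I D | A B C H K J F D | A B C H K J I D | A B C H F J I D.
That gives 4 routes.

4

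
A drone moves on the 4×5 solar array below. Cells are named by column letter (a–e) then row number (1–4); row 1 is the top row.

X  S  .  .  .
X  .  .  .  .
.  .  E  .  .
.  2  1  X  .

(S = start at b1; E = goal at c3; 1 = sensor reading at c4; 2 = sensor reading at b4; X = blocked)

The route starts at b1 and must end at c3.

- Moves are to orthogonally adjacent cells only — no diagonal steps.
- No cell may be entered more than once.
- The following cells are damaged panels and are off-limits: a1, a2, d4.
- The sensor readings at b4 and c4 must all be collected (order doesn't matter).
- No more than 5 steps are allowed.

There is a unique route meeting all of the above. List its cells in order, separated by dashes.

b1 - b2 - b3 - b4 - c4 - c3

The budget equals the shortest possible length, so every move has to be on a shortest route through the required cells.
Route from b1: 3× down (reaching b4), right to c4, up to c3 — 5 moves in all.
Check: all required cells visited; 5 ≤ 5 moves.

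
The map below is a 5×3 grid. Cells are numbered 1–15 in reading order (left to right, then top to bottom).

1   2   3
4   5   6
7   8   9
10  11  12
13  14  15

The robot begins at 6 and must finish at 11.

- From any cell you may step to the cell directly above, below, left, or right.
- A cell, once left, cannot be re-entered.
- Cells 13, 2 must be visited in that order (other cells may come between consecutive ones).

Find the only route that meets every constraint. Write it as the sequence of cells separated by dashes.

The waypoints must appear in the order 13, 2, with no cell reused.
Route from 6: down 3 to 15, left 2 to 13, up 4 to 1, right 1 to 2, down 3 to 11 — 13 moves in all.
Check: order respected (13 at step 5, 2 at step 10).

6 - 9 - 12 - 15 - 14 - 13 - 10 - 7 - 4 - 1 - 2 - 5 - 8 - 11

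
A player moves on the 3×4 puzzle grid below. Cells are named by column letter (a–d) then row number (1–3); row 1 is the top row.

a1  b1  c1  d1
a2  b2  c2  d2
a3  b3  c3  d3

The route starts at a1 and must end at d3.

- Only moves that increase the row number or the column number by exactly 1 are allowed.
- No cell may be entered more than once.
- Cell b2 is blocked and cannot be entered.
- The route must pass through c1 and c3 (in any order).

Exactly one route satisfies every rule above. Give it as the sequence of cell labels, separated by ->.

Moves only go right or down, so the column and row indices never decrease.
Route from a1: right 2 to c1, down 2 to c3, right 1 to d3 — 5 moves in all.
Check: all required cells visited.

a1 -> b1 -> c1 -> c2 -> c3 -> d3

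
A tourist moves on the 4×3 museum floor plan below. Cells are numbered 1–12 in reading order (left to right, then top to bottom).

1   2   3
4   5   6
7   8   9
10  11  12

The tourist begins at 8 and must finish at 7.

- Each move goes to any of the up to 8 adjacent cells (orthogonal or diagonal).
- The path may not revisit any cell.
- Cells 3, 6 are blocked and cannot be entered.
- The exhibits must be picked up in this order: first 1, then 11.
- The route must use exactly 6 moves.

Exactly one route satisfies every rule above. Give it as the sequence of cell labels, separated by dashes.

The waypoints must appear in the order 1, 11, with no cell reused.
Route from 8: up-left 1 to 4, up 1 to 1, down-right 2 to 9, down-left 1 to 11, up-left 1 to 7 — 6 moves in all.
Check: order respected (1 at step 2, 11 at step 5); 6 moves as required.

8 - 4 - 1 - 5 - 9 - 11 - 7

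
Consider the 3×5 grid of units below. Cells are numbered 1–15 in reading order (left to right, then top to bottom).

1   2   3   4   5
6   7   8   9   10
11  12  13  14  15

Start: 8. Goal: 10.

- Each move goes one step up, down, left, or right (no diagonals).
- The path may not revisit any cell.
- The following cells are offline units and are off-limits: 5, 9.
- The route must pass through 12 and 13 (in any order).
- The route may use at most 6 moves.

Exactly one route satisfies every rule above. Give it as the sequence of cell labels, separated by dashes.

8 - 7 - 12 - 13 - 14 - 15 - 10

Any route must reach 12 and 13 and still end at 10 within 6 moves, so the order of the required stops is forced.
Route from 8: left 1 to 7, down 1 to 12, right 3 to 15, up 1 to 10 — 6 moves in all.
Check: all required cells visited; 6 ≤ 6 moves.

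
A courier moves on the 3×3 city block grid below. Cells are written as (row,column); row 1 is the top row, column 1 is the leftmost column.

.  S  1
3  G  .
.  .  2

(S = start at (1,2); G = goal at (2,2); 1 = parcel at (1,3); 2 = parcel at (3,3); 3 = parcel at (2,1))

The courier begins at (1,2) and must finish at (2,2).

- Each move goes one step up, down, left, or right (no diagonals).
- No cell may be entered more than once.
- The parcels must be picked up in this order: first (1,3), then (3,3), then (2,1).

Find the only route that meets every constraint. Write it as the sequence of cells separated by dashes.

(1,2) - (1,3) - (2,3) - (3,3) - (3,2) - (3,1) - (2,1) - (2,2)

The waypoints must appear in the order (1,3), (3,3), (2,1), with no cell reused.
Route from (1,2): right 1 to (1,3), down 2 to (3,3), left 2 to (3,1), up 1 to (2,1), right 1 to (2,2) — 7 moves in all.
Check: order respected (1 at step 1, 2 at step 3, 3 at step 6).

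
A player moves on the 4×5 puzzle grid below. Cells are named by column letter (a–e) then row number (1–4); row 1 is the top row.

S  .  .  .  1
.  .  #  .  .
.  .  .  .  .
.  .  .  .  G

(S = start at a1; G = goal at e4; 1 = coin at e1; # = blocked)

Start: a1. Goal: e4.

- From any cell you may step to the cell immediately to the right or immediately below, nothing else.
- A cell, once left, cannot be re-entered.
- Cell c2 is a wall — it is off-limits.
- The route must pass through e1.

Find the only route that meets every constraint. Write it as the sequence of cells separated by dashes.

a1 - b1 - c1 - d1 - e1 - e2 - e3 - e4

Moves only go right or down, so the column and row indices never decrease.
Route from a1: right 4 to e1, down 3 to e4 — 7 moves in all.
Check: all required cells visited.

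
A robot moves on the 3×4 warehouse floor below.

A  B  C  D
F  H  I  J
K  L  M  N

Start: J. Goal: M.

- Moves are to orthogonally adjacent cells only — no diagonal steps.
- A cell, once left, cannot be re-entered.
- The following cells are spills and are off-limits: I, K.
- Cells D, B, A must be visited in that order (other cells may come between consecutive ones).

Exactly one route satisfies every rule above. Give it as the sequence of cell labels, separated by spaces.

The waypoints must appear in the order D, B, A, with no cell reused.
Route from J: up to D, 3× left (reaching A), down to F, right to H, down to L, right to M — 8 moves in all.
Check: order respected (D at step 1, B at step 3, A at step 4).

J D C B A F H L M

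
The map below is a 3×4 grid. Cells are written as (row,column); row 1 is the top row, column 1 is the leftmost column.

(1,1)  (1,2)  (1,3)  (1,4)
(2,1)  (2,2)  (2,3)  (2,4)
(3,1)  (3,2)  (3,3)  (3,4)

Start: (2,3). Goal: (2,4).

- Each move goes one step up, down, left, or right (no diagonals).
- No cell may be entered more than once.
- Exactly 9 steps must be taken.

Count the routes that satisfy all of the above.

Need simple routes of exactly 9 moves from (2,3) to (2,4) (Manhattan distance 1, so 4 moves are spent on a detour and 4 undoing it).
Enumerating: (2,3) (1,3) (1,2) (2,2) (2,1) (3,1) (3,2) (3,3) (3,4) (2,4) | (2,3) (1,3) (1,2) (1,1) (2,1) (3,1) (3,2) (3,3) (3,4) (2,4) | (2,3) (1,3) (1,2) (1,1) (2,1) (2,2) (3,2) (3,3) (3,4) (2,4) | (2,3) (3,3) (3,2) (2,2) (2,1) (1,1) (1,2) (1,3) (1,4) (2,4) | (2,3) (3,3) (3,2) (3,1) (2,1) (1,1) (1,2) (1,3) (1,4) (2,4) | (2,3) (3,3) (3,2) (3,1) (2,1) (2,2) (1,2) (1,3) (1,4) (2,4) | (2,3) (2,2) (1,2) (1,1) (2,1) (3,1) (3,2) (3,3) (3,4) (2,4) | (2,3) (2,2) (3,2) (3,1) (2,1) (1,1) (1,2) (1,3) (1,4) (2,4).
That gives 8 routes.

8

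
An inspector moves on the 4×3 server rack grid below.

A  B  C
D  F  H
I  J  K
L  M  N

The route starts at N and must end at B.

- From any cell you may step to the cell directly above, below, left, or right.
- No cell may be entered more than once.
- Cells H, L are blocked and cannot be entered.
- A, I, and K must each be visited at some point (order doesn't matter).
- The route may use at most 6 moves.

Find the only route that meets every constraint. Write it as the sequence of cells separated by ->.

Any route must reach A, I, and K and still end at B within 6 moves, so the order of the required stops is forced.
Route from N: up to K, 2× left (reaching I), 2× up (reaching A), right to B — 6 moves in all.
Check: all required cells visited; 6 ≤ 6 moves.

N -> K -> J -> I -> D -> A -> B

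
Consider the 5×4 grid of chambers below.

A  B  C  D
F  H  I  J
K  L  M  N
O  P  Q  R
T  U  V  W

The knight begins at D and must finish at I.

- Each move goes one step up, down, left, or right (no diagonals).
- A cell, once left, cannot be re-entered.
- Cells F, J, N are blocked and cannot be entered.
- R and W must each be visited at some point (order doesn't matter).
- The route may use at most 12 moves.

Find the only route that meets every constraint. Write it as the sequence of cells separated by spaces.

Any route must reach R and W and still end at I within 12 moves, so the order of the required stops is forced.
Route from D: 2× left (reaching B), 4× down (reaching U), 2× right (reaching W), up to R, left to Q, 2× up (reaching I) — 12 moves in all.
Check: all required cells visited; 12 ≤ 12 moves.

D C B H L P U V W R Q M I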